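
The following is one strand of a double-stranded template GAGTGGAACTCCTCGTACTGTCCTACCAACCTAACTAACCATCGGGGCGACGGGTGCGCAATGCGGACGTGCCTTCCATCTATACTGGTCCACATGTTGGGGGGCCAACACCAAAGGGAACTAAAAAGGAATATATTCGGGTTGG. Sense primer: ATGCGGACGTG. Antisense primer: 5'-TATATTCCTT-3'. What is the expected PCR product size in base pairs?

Scanning the template, ATGCGGACGTG occurs at positions 61–71; this primer anneals to the bottom strand there with its 3' end pointing downstream.
Reverse complement of the reverse primer: AAGGAATATA. This occurs on the top strand at positions 126–135.
Product length = (reverse-primer end) − (forward-primer start) + 1 = 135 − 61 + 1 = 75 bp.

75 bp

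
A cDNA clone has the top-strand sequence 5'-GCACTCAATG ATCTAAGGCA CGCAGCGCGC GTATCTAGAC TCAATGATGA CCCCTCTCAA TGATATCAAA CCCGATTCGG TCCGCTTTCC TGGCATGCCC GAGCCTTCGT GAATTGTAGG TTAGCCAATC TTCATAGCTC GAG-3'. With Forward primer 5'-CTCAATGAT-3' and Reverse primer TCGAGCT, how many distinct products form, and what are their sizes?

The forward primer CTCAATGAT matches the top strand at positions 4–12, 40–48, 56–64.
The reverse primer's reverse complement is AGCTCGA, matching at positions 136–142.
Each forward site pairs with the reverse site to give a product ending at position 142: sizes 139, 103, 87 bp.

Three products: 139 bp, 103 bp, 87 bp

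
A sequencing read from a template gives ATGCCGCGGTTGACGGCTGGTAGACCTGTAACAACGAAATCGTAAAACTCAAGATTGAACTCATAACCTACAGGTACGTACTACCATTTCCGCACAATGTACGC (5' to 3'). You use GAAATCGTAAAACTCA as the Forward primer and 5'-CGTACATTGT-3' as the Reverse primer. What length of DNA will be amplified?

Scanning the template, GAAATCGTAAAACTCA occurs at positions 36–51; this primer anneals to the bottom strand there with its 3' end pointing downstream.
Taking the reverse complement of CGTACATTGT gives ACAATGTACG, found at positions 94–103 on the template; the primer anneals here to the top strand with its 3' end pointing upstream.
Amplicon spans positions 36–103: 68 bp.

68 bp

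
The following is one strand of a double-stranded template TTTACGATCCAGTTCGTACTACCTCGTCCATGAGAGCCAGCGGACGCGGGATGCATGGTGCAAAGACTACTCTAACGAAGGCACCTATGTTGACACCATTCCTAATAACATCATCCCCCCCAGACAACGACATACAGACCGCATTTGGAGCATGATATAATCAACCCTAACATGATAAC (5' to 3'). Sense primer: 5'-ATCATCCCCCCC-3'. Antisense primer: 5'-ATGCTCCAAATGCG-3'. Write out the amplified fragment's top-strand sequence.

5'-ATCATCCCCCCCAGACAACGACATACAGACCGCATTTGGAGCAT-3'

The forward primer matches the template at positions 110–121.
The reverse primer's reverse complement is CGCATTTGGAGCAT, which matches the template at positions 140–153.
The product is the template from position 110 through 153 (44 bp).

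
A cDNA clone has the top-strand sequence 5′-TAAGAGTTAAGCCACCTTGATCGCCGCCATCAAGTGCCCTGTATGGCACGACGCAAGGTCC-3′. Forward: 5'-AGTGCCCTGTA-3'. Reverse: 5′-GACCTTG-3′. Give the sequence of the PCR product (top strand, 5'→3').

5'-AGTGCCCTGTATGGCACGACGCAAGGTC-3'

The forward primer matches the template at positions 33–43.
Reverse complement of the reverse primer: CAAGGTC. This occurs on the top strand at positions 54–60.
The product is the template from position 33 through 60 (28 bp).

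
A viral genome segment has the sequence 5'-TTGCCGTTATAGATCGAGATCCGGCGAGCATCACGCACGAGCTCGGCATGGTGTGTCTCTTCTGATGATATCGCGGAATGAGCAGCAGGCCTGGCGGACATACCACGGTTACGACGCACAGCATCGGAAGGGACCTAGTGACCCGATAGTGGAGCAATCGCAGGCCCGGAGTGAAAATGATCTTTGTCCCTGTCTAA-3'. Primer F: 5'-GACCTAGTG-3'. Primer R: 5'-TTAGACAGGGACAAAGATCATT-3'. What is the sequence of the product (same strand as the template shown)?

5'-GACCTAGTGACCCGATAGTGGAGCAATCGCAGGCCCGGAGTGAAAATGATCTTTGTCCCTGTCTAA-3'

Scanning the template, GACCTAGTG occurs at positions 132–140; this primer anneals to the bottom strand there with its 3' end pointing downstream.
Reverse complement of the reverse primer: AATGATCTTTGTCCCTGTCTAA. This occurs on the top strand at positions 176–197.
The product is the template from position 132 through 197 (66 bp).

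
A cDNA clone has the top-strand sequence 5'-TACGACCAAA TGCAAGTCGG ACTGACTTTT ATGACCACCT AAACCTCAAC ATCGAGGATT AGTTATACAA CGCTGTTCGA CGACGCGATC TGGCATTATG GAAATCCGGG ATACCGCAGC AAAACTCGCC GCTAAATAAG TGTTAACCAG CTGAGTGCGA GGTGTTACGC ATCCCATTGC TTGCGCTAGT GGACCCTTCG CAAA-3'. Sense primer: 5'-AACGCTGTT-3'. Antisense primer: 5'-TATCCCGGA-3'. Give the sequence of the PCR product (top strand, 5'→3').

Scanning the template, AACGCTGTT occurs at positions 69–77; this primer anneals to the bottom strand there with its 3' end pointing downstream.
Reverse complement of the reverse primer: TCCGGGATA. This occurs on the top strand at positions 105–113.
The product is the template from position 69 through 113 (45 bp).

5'-AACGCTGTTCGACGACGCGATCTGGCATTATGGAAATCCGGGATA-3'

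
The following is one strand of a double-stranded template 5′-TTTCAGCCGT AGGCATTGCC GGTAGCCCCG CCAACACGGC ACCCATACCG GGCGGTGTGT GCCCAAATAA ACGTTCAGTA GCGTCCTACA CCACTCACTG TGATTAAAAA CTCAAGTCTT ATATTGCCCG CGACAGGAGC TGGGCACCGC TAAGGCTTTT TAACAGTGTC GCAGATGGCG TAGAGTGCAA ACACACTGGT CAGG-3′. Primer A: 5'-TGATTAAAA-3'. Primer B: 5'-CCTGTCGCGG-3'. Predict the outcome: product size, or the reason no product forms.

Yes — a 37 bp product.

Primer A (TGATTAAAA) matches the top strand at positions 101–109; it acts as a forward primer.
Primer B's reverse complement is CCGCGACAGG, matching the top strand at positions 128–137; it acts as a reverse primer.
The 3' ends face each other across positions 101–137, giving a 37 bp product.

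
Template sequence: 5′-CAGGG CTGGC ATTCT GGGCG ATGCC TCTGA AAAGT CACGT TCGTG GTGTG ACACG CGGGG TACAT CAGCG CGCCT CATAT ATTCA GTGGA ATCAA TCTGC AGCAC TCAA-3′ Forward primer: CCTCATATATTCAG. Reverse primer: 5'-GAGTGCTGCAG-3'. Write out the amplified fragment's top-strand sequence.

Scanning the template, CCTCATATATTCAG occurs at positions 73–86; this primer anneals to the bottom strand there with its 3' end pointing downstream.
The reverse primer's reverse complement is CTGCAGCACTC, which matches the template at positions 97–107.
The product is the template from position 73 through 107 (35 bp).

5'-CCTCATATATTCAGTGGAATCAATCTGCAGCACTC-3'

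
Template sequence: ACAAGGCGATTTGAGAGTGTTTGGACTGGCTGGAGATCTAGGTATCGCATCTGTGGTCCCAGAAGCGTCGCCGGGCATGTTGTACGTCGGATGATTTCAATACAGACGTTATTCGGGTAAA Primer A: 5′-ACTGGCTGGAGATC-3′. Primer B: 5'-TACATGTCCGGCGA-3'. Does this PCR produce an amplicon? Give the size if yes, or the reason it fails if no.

Primer B (TACATGTCCGGCGA) does not match the top strand, and its reverse complement TCGCCGGACATGTA does not match either.
With no annealing site for primer B, no amplification occurs.

No product — primer B has no binding site in the template.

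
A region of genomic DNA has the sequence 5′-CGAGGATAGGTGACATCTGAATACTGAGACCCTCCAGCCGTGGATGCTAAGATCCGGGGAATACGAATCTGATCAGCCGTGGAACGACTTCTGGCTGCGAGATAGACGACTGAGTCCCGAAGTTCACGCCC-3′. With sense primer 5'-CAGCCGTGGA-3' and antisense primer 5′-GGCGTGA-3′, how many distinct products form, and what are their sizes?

Two products: 96 bp, 57 bp

The forward primer CAGCCGTGGA matches the top strand at positions 35–44, 74–83.
The reverse primer's reverse complement is TCACGCC, matching at positions 124–130.
Each forward site pairs with the reverse site to give a product ending at position 130: sizes 96, 57 bp.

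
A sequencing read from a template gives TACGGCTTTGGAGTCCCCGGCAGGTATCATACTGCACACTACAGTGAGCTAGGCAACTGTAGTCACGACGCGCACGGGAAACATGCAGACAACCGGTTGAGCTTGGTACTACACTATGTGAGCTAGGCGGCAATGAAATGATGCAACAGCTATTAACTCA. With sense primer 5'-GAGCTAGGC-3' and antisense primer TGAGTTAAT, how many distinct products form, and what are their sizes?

Two products: 115 bp, 41 bp

The forward primer GAGCTAGGC matches the top strand at positions 46–54, 120–128.
The reverse primer's reverse complement is ATTAACTCA, matching at positions 152–160.
Each forward site pairs with the reverse site to give a product ending at position 160: sizes 115, 41 bp.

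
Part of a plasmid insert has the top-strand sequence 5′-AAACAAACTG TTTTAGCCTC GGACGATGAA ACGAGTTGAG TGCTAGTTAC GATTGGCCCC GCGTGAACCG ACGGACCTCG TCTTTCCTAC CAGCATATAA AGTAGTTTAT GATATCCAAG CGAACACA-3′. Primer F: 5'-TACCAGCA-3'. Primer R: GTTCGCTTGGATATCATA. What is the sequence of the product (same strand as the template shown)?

5'-TACCAGCATATAAAGTAGTTTATGATATCCAAGCGAAC-3'

The forward primer matches the template at positions 88–95.
The reverse primer's reverse complement is TATGATATCCAAGCGAAC, which matches the template at positions 108–125.
The product is the template from position 88 through 125 (38 bp).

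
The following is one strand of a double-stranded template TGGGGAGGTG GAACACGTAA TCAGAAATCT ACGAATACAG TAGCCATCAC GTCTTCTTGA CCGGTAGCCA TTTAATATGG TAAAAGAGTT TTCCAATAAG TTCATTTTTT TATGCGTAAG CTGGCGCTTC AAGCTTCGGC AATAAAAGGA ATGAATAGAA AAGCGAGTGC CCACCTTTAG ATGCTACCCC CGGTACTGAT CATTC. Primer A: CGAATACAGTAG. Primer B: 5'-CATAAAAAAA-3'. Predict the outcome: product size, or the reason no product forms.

Yes — an 83 bp product.

Primer A (CGAATACAGTAG) matches the top strand at positions 32–43; it acts as a forward primer.
Primer B's reverse complement is TTTTTTTATG, matching the top strand at positions 105–114; it acts as a reverse primer.
The 3' ends face each other across positions 32–114, giving an 83 bp product.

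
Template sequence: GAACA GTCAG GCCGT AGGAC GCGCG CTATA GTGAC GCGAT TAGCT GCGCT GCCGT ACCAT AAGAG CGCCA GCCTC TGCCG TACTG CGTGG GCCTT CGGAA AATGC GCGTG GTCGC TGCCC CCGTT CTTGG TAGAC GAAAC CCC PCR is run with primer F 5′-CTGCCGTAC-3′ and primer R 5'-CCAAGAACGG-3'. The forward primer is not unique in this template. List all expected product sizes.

82 bp, 56 bp

The forward primer CTGCCGTAC matches the top strand at positions 49–57, 75–83.
The reverse primer's reverse complement is CCGTTCTTGG, matching at positions 121–130.
Each forward site pairs with the reverse site to give a product ending at position 130: sizes 82, 56 bp.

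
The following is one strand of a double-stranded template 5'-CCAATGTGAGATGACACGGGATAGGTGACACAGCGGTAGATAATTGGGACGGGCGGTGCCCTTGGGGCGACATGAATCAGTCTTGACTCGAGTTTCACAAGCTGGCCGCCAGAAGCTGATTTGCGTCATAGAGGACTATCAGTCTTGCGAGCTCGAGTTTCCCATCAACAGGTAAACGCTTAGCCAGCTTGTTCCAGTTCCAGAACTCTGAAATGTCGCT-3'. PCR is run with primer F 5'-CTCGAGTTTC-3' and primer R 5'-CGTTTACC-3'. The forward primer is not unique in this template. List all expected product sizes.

92 bp, 27 bp

The forward primer CTCGAGTTTC matches the top strand at positions 87–96, 152–161.
The reverse primer's reverse complement is GGTAAACG, matching at positions 171–178.
Each forward site pairs with the reverse site to give a product ending at position 178: sizes 92, 27 bp.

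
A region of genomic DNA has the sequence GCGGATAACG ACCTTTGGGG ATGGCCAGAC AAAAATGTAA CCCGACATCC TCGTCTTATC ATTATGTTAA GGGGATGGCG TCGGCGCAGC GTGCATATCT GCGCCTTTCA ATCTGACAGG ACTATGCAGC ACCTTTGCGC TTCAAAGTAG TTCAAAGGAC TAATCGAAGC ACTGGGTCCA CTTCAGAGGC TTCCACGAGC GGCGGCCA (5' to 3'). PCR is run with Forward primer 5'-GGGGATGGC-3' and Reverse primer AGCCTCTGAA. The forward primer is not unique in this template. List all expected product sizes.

175 bp, 121 bp

The forward primer GGGGATGGC matches the top strand at positions 17–25, 71–79.
The reverse primer's reverse complement is TTCAGAGGCT, matching at positions 182–191.
Each forward site pairs with the reverse site to give a product ending at position 191: sizes 175, 121 bp.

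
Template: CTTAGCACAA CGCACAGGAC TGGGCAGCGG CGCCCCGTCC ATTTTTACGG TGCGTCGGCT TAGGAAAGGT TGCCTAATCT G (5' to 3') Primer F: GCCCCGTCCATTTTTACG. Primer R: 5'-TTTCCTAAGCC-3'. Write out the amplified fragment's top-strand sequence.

5'-GCCCCGTCCATTTTTACGGTGCGTCGGCTTAGGAAA-3'

Scanning the template, GCCCCGTCCATTTTTACG occurs at positions 32–49; this primer anneals to the bottom strand there with its 3' end pointing downstream.
Taking the reverse complement of TTTCCTAAGCC gives GGCTTAGGAAA, found at positions 57–67 on the template; the primer anneals here to the top strand with its 3' end pointing upstream.
The product is the template from position 32 through 67 (36 bp).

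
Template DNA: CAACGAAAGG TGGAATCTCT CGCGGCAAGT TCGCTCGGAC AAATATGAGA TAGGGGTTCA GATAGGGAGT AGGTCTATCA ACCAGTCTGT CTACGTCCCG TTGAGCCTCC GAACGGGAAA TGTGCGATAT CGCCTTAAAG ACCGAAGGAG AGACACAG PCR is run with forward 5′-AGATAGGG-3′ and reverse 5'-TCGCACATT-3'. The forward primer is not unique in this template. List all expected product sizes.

The forward primer AGATAGGG matches the top strand at positions 48–55, 60–67.
The reverse primer's reverse complement is AATGTGCGA, matching at positions 119–127.
Each forward site pairs with the reverse site to give a product ending at position 127: sizes 80, 68 bp.

80 bp, 68 bp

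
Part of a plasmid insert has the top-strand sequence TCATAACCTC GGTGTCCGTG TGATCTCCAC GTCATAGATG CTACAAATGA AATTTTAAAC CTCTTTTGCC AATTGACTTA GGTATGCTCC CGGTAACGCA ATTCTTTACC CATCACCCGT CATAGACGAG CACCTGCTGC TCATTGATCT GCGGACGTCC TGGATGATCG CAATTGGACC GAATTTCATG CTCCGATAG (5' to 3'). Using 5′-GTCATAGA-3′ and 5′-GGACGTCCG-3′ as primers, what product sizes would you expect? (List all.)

The forward primer GTCATAGA matches the top strand at positions 31–38, 119–126.
The reverse primer's reverse complement is CGGACGTCC, matching at positions 152–160.
Each forward site pairs with the reverse site to give a product ending at position 160: sizes 130, 42 bp.

130 bp, 42 bp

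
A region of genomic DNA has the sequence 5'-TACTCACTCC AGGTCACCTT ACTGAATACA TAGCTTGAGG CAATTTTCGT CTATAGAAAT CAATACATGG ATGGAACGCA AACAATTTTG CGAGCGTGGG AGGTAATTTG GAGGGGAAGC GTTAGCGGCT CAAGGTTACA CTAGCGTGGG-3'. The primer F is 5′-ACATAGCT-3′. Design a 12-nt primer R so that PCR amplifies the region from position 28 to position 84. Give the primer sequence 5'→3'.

5'-TGTTTGCGTTCC-3'

The product's 3' end on the top strand is position 84.
The reverse primer anneals to the top strand over positions 73–84, i.e. to GGAACGCAAACA.
Its sequence written 5'→3' is the reverse complement: TGTTTGCGTTCC.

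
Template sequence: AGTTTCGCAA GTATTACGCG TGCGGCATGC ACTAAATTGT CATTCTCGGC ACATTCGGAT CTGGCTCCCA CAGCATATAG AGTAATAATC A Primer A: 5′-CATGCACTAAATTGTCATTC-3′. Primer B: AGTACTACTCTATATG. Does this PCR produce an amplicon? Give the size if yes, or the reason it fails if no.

Primer B (AGTACTACTCTATATG) does not match the top strand, and its reverse complement CATATAGAGTAGTACT does not match either.
With no annealing site for primer B, no amplification occurs.

No product — primer B has no binding site in the template.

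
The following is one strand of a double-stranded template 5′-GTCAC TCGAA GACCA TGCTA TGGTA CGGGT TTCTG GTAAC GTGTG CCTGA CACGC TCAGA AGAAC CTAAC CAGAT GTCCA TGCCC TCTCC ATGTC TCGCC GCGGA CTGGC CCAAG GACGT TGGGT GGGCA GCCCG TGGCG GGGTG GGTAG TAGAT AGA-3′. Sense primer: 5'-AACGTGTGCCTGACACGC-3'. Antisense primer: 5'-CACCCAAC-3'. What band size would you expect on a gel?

89 bp

Scanning the template, AACGTGTGCCTGACACGC occurs at positions 38–55; this primer anneals to the bottom strand there with its 3' end pointing downstream.
Taking the reverse complement of CACCCAAC gives GTTGGGTG, found at positions 119–126 on the template; the primer anneals here to the top strand with its 3' end pointing upstream.
Amplicon spans positions 38–126: 89 bp.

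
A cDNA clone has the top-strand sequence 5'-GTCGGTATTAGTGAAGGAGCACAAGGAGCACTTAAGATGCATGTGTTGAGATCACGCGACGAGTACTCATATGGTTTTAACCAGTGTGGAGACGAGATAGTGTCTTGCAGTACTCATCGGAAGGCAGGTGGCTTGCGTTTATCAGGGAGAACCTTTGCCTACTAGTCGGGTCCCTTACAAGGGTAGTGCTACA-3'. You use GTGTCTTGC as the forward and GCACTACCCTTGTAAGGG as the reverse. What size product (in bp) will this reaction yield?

90 bp

Scanning the template, GTGTCTTGC occurs at positions 100–108; this primer anneals to the bottom strand there with its 3' end pointing downstream.
Taking the reverse complement of GCACTACCCTTGTAAGGG gives CCCTTACAAGGGTAGTGC, found at positions 172–189 on the template; the primer anneals here to the top strand with its 3' end pointing upstream.
Amplicon spans positions 100–189: 90 bp.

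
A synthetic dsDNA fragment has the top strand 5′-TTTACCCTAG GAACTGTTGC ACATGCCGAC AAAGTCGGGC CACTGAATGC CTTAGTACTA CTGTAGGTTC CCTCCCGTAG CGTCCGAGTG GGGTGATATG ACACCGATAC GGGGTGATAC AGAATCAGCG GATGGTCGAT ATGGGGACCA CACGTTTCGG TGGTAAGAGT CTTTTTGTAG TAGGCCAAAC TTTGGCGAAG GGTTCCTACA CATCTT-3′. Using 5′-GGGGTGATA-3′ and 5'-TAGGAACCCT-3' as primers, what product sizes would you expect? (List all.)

The forward primer GGGGTGATA matches the top strand at positions 90–98, 111–119.
The reverse primer's reverse complement is AGGGTTCCTA, matching at positions 199–208.
Each forward site pairs with the reverse site to give a product ending at position 208: sizes 119, 98 bp.

119 bp, 98 bp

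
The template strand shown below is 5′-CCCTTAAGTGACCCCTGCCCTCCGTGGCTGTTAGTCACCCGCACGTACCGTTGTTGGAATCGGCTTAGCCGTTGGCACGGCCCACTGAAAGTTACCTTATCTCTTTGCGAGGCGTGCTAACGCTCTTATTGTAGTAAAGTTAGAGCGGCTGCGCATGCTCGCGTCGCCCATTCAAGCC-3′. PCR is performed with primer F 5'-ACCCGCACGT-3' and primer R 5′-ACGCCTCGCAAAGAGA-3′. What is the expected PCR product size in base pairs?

79 bp

Forward primer ACCCGCACGT is found on the top strand at positions 37–46.
Taking the reverse complement of ACGCCTCGCAAAGAGA gives TCTCTTTGCGAGGCGT, found at positions 100–115 on the template; the primer anneals here to the top strand with its 3' end pointing upstream.
Amplicon spans positions 37–115: 79 bp.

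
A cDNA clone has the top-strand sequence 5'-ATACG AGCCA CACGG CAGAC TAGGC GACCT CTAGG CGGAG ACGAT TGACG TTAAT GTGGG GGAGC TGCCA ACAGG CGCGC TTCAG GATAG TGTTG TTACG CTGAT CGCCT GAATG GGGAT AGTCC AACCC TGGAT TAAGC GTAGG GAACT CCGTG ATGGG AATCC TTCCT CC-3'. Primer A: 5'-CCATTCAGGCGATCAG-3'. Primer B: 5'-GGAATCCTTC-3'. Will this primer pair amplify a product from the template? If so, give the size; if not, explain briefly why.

Primer A (CCATTCAGGCGATCAG) has reverse complement CTGATCGCCTGAATGG, which matches the top strand at positions 101–116; primer A anneals to the top strand there with its 3' end pointing upstream toward position 101.
Primer B (GGAATCCTTC) matches the top strand directly at positions 159–168; it anneals to the bottom strand with its 3' end pointing downstream toward position 168.
The 3' ends diverge (primer A extends toward position 1, primer B toward position 172), so the primers never converge on a shared product.

No product — the primers' 3' ends point away from each other.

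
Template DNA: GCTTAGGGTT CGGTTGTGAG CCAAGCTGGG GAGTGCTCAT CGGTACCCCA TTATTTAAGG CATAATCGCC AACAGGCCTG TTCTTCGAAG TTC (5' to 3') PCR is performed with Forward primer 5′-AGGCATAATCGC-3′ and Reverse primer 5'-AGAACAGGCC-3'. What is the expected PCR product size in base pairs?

27 bp

Forward primer AGGCATAATCGC is found on the top strand at positions 58–69.
Reverse complement of the reverse primer: GGCCTGTTCT. This occurs on the top strand at positions 75–84.
Amplicon spans positions 58–84: 27 bp.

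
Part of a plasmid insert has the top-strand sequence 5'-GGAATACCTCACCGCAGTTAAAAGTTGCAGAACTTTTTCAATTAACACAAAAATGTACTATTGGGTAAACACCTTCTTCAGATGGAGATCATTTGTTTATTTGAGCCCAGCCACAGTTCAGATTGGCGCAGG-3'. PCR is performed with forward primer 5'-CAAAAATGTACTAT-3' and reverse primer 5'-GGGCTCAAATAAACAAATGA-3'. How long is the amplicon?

Scanning the template, CAAAAATGTACTAT occurs at positions 48–61; this primer anneals to the bottom strand there with its 3' end pointing downstream.
The reverse primer's reverse complement is TCATTTGTTTATTTGAGCCC, which matches the template at positions 89–108.
Product length = (reverse-primer end) − (forward-primer start) + 1 = 108 − 48 + 1 = 61 bp.

61 bp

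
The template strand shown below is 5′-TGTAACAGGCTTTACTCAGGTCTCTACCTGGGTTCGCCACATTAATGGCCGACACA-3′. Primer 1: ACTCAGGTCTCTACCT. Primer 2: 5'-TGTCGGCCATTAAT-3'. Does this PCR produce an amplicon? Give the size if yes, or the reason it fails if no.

Primer 1 (ACTCAGGTCTCTACCT) matches the top strand at positions 14–29; it acts as a forward primer.
Primer 2's reverse complement is ATTAATGGCCGACA, matching the top strand at positions 41–54; it acts as a reverse primer.
The 3' ends face each other across positions 14–54, giving a 41 bp product.

Yes — a 41 bp product.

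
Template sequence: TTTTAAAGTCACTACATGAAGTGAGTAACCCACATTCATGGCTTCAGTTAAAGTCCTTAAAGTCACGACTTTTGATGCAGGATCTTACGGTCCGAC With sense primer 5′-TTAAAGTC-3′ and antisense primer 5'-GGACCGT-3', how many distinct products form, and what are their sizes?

The forward primer TTAAAGTC matches the top strand at positions 3–10, 48–55, 57–64.
The reverse primer's reverse complement is ACGGTCC, matching at positions 87–93.
Each forward site pairs with the reverse site to give a product ending at position 93: sizes 91, 46, 37 bp.

Three products: 91 bp, 46 bp, 37 bp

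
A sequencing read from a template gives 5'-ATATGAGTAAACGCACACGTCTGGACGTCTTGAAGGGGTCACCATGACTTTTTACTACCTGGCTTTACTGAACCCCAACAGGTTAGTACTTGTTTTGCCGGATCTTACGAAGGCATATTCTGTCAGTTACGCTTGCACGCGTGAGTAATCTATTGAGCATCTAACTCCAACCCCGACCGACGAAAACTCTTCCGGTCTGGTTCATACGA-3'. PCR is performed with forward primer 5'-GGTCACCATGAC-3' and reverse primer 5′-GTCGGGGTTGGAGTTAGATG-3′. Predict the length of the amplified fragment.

141 bp

Scanning the template, GGTCACCATGAC occurs at positions 37–48; this primer anneals to the bottom strand there with its 3' end pointing downstream.
Taking the reverse complement of GTCGGGGTTGGAGTTAGATG gives CATCTAACTCCAACCCCGAC, found at positions 158–177 on the template; the primer anneals here to the top strand with its 3' end pointing upstream.
The product runs from position 37 to position 177, so its length is 177 − 37 + 1 = 141 bp.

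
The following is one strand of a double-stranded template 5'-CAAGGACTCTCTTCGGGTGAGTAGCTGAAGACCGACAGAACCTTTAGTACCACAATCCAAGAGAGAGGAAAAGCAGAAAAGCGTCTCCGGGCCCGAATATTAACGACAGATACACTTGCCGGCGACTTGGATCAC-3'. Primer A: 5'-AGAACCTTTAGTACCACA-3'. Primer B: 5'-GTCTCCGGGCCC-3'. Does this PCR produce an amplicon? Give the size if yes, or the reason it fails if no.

Primer A (AGAACCTTTAGTACCACA) matches the top strand at positions 37–54 (3' end points downstream).
Primer B (GTCTCCGGGCCC) also matches the top strand directly, at positions 83–94 — its reverse complement GGGCCCGGAGAC is not present.
Both primers anneal to the bottom strand with 3' ends pointing the same way, so neither can prime synthesis back toward the other.

No product — both primers anneal to the same strand and extend in the same direction.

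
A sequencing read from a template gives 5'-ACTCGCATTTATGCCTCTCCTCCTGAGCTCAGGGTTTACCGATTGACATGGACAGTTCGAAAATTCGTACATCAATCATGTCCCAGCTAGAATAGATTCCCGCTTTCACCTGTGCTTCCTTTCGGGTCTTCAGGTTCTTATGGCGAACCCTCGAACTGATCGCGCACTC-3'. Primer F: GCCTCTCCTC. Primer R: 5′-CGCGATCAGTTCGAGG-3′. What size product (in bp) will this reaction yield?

Scanning the template, GCCTCTCCTC occurs at positions 13–22; this primer anneals to the bottom strand there with its 3' end pointing downstream.
Reverse complement of the reverse primer: CCTCGAACTGATCGCG. This occurs on the top strand at positions 149–164.
Amplicon spans positions 13–164: 152 bp.

152 bp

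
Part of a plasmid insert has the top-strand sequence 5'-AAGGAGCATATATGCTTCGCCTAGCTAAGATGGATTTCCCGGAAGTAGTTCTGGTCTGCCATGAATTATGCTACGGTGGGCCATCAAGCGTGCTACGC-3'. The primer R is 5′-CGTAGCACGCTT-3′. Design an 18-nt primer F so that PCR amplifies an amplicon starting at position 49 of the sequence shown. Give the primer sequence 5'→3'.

The reverse primer's reverse complement AAGCGTGCTACG matches the template at positions 86–97; the product starts at position 49.
The forward primer is identical to the top strand over positions 49–66: TTCTGGTCTGCCATGAAT.

5'-TTCTGGTCTGCCATGAAT-3'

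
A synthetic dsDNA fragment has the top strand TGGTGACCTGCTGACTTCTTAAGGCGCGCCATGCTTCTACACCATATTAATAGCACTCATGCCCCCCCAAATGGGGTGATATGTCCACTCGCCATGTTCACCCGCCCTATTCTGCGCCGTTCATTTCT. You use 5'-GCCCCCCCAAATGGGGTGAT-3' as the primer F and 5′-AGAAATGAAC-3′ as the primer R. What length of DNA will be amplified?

68 bp

Forward primer GCCCCCCCAAATGGGGTGAT is found on the top strand at positions 61–80.
The reverse primer's reverse complement is GTTCATTTCT, which matches the template at positions 119–128.
The product runs from position 61 to position 128, so its length is 128 − 61 + 1 = 68 bp.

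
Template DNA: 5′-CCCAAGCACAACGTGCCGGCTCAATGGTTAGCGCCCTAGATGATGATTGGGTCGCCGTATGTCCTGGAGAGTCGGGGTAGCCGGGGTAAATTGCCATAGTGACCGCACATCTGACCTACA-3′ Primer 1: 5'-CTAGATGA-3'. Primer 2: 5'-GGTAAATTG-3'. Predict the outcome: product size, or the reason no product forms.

No product — both primers anneal to the same strand and extend in the same direction.

Primer 1 (CTAGATGA) matches the top strand at positions 36–43 (3' end points downstream).
Primer 2 (GGTAAATTG) also matches the top strand directly, at positions 85–93 — its reverse complement CAATTTACC is not present.
Both primers anneal to the bottom strand with 3' ends pointing the same way, so neither can prime synthesis back toward the other.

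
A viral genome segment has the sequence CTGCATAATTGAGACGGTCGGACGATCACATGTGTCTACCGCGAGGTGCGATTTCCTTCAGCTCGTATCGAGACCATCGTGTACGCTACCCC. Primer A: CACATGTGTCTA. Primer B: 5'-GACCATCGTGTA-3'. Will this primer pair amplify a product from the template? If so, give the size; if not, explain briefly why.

Primer A (CACATGTGTCTA) matches the top strand at positions 27–38 (3' end points downstream).
Primer B (GACCATCGTGTA) also matches the top strand directly, at positions 72–83 — its reverse complement TACACGATGGTC is not present.
Both primers anneal to the bottom strand with 3' ends pointing the same way, so neither can prime synthesis back toward the other.

No product — both primers anneal to the same strand and extend in the same direction.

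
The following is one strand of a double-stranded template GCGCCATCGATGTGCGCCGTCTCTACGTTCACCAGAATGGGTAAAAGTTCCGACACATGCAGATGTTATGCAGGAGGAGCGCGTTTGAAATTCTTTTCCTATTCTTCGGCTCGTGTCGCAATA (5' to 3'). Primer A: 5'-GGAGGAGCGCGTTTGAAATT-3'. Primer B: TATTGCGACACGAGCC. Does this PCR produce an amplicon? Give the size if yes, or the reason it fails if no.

Yes — a 51 bp product.

Primer A (GGAGGAGCGCGTTTGAAATT) matches the top strand at positions 73–92; it acts as a forward primer.
Primer B's reverse complement is GGCTCGTGTCGCAATA, matching the top strand at positions 108–123; it acts as a reverse primer.
The 3' ends face each other across positions 73–123, giving a 51 bp product.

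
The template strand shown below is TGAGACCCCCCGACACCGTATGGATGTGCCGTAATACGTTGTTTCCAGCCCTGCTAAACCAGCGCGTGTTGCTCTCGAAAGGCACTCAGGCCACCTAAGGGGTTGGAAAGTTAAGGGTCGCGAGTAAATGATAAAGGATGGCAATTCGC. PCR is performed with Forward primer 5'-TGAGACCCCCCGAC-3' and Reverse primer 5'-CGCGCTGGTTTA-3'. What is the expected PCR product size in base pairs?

Scanning the template, TGAGACCCCCCGAC occurs at positions 1–14; this primer anneals to the bottom strand there with its 3' end pointing downstream.
Reverse complement of the reverse primer: TAAACCAGCGCG. This occurs on the top strand at positions 55–66.
Product length = (reverse-primer end) − (forward-primer start) + 1 = 66 − 1 + 1 = 66 bp.

66 bp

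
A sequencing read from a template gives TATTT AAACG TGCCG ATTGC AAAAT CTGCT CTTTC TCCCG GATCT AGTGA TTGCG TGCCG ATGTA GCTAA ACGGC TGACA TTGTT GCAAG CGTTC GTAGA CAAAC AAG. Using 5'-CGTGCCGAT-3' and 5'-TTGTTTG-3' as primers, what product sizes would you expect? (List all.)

99 bp, 54 bp

The forward primer CGTGCCGAT matches the top strand at positions 9–17, 54–62.
The reverse primer's reverse complement is CAAACAA, matching at positions 101–107.
Each forward site pairs with the reverse site to give a product ending at position 107: sizes 99, 54 bp.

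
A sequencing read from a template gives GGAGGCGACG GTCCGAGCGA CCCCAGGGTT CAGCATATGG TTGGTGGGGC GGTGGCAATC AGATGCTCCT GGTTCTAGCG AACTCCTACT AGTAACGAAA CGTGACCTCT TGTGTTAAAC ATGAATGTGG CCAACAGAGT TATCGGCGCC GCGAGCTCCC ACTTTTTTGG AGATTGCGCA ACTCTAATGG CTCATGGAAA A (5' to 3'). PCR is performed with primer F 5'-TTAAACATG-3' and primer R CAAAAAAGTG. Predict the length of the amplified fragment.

The forward primer matches the template at positions 115–123.
The reverse primer's reverse complement is CACTTTTTTG, which matches the template at positions 160–169.
The product runs from position 115 to position 169, so its length is 169 − 115 + 1 = 55 bp.

55 bp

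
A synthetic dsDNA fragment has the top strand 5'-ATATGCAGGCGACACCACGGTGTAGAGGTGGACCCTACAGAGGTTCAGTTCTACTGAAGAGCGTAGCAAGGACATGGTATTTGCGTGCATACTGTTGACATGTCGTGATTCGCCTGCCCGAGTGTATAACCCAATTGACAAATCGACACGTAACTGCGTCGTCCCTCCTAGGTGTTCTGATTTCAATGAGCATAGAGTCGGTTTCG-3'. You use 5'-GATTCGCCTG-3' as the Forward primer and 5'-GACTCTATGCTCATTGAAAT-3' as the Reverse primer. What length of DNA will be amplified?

93 bp

The forward primer matches the template at positions 107–116.
The reverse primer's reverse complement is ATTTCAATGAGCATAGAGTC, which matches the template at positions 180–199.
The product runs from position 107 to position 199, so its length is 199 − 107 + 1 = 93 bp.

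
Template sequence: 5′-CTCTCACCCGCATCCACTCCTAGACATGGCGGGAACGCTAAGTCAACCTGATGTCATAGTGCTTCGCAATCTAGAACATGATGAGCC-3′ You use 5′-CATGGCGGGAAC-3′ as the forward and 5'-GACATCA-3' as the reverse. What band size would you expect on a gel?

The forward primer matches the template at positions 25–36.
The reverse primer's reverse complement is TGATGTC, which matches the template at positions 49–55.
Amplicon spans positions 25–55: 31 bp.

31 bp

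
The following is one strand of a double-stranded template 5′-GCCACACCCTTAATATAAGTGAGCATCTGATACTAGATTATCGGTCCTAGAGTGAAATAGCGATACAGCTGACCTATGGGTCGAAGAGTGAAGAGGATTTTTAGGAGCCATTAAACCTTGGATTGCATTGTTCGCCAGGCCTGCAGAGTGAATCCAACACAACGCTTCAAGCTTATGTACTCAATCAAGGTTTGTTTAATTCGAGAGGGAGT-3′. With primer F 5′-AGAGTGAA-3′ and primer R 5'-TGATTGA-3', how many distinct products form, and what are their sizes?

Three products: 139 bp, 103 bp, 43 bp

The forward primer AGAGTGAA matches the top strand at positions 49–56, 85–92, 145–152.
The reverse primer's reverse complement is TCAATCA, matching at positions 181–187.
Each forward site pairs with the reverse site to give a product ending at position 187: sizes 139, 103, 43 bp.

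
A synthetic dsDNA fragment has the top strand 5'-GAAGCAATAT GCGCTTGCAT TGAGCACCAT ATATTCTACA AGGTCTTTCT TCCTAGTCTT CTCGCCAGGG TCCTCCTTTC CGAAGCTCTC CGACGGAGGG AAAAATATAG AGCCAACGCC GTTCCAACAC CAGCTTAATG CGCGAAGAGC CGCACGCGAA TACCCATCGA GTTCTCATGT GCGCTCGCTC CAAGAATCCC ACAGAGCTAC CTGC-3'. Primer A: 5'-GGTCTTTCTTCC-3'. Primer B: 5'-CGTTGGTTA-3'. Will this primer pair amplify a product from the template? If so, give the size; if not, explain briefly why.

No product — primer B has no binding site in the template.

Primer B (CGTTGGTTA) does not match the top strand, and its reverse complement TAACCAACG does not match either.
With no annealing site for primer B, no amplification occurs.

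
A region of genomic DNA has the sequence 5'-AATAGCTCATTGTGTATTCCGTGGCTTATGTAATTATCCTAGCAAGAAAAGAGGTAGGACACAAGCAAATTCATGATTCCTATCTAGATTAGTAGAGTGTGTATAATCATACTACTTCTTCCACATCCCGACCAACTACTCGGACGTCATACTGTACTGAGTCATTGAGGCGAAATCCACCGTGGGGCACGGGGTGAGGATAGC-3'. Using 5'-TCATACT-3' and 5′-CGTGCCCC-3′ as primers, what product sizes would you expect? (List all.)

The forward primer TCATACT matches the top strand at positions 107–113, 147–153.
The reverse primer's reverse complement is GGGGCACG, matching at positions 184–191.
Each forward site pairs with the reverse site to give a product ending at position 191: sizes 85, 45 bp.

85 bp, 45 bp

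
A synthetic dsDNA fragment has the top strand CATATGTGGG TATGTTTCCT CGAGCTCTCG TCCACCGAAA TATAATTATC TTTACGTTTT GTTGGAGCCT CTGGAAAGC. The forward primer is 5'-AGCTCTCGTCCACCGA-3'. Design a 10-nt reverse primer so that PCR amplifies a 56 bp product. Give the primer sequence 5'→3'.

5'-CTTTCCAGAG-3'

The forward primer binds at positions 23–38, so a 56 bp product ends at position 23 + 56 − 1 = 78.
The reverse primer anneals to the top strand over positions 69–78, i.e. to CTCTGGAAAG.
Its sequence written 5'→3' is the reverse complement: CTTTCCAGAG.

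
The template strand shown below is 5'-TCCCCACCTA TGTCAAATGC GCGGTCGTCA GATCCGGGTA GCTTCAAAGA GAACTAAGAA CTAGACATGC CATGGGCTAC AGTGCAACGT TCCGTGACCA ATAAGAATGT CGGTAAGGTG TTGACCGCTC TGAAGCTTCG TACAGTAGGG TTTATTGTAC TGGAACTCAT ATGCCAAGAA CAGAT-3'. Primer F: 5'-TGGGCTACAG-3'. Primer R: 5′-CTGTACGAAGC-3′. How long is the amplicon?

73 bp

The forward primer matches the template at positions 73–82.
The reverse primer's reverse complement is GCTTCGTACAG, which matches the template at positions 135–145.
The product runs from position 73 to position 145, so its length is 145 − 73 + 1 = 73 bp.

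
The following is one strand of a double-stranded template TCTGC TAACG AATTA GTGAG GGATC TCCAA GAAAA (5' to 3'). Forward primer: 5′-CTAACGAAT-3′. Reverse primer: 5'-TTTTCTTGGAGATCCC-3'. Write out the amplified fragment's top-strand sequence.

5'-CTAACGAATTAGTGAGGGATCTCCAAGAAAA-3'

Forward primer CTAACGAAT is found on the top strand at positions 5–13.
The reverse primer's reverse complement is GGGATCTCCAAGAAAA, which matches the template at positions 20–35.
The product is the template from position 5 through 35 (31 bp).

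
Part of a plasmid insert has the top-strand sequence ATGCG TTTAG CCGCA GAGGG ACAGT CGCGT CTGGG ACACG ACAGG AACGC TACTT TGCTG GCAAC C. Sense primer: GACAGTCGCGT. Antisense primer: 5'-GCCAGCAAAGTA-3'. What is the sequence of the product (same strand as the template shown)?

5'-GACAGTCGCGTCTGGGACACGACAGGAACGCTACTTTGCTGGC-3'

Scanning the template, GACAGTCGCGT occurs at positions 20–30; this primer anneals to the bottom strand there with its 3' end pointing downstream.
The reverse primer's reverse complement is TACTTTGCTGGC, which matches the template at positions 51–62.
The product is the template from position 20 through 62 (43 bp).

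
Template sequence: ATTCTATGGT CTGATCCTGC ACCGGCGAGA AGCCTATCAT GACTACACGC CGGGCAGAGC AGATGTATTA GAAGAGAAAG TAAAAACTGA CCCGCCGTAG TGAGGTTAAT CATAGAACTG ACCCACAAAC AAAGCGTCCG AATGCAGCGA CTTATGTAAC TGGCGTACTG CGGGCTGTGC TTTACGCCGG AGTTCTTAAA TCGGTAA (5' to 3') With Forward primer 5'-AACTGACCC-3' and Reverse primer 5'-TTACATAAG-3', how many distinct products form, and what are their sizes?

Two products: 75 bp, 44 bp

The forward primer AACTGACCC matches the top strand at positions 85–93, 116–124.
The reverse primer's reverse complement is CTTATGTAA, matching at positions 151–159.
Each forward site pairs with the reverse site to give a product ending at position 159: sizes 75, 44 bp.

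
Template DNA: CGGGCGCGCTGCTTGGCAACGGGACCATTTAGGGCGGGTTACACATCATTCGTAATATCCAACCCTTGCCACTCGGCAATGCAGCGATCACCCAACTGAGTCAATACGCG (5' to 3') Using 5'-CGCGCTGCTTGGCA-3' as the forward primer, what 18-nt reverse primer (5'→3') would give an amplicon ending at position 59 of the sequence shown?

The forward primer binds at positions 5–18; the product's 3' end on the top strand is position 59.
The reverse primer anneals to the top strand over positions 42–59, i.e. to CACATCATTCGTAATATC.
Its sequence written 5'→3' is the reverse complement: GATATTACGAATGATGTG.

5'-GATATTACGAATGATGTG-3'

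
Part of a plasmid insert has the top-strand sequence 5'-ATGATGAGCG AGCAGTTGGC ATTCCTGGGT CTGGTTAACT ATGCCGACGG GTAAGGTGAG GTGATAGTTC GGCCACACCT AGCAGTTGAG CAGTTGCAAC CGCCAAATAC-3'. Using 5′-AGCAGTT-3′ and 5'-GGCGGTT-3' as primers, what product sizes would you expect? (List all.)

The forward primer AGCAGTT matches the top strand at positions 11–17, 81–87, 89–95.
The reverse primer's reverse complement is AACCGCC, matching at positions 98–104.
Each forward site pairs with the reverse site to give a product ending at position 104: sizes 94, 24, 16 bp.

94 bp, 24 bp, 16 bp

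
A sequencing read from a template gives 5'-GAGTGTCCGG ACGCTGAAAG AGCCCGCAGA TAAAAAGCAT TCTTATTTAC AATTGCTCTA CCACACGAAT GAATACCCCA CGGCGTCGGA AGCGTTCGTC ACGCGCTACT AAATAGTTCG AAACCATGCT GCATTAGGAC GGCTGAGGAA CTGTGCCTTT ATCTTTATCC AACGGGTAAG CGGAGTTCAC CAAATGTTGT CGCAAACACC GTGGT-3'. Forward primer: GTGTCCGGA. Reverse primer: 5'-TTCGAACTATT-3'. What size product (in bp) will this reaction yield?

Forward primer GTGTCCGGA is found on the top strand at positions 3–11.
Taking the reverse complement of TTCGAACTATT gives AATAGTTCGAA, found at positions 112–122 on the template; the primer anneals here to the top strand with its 3' end pointing upstream.
Amplicon spans positions 3–122: 120 bp.

120 bp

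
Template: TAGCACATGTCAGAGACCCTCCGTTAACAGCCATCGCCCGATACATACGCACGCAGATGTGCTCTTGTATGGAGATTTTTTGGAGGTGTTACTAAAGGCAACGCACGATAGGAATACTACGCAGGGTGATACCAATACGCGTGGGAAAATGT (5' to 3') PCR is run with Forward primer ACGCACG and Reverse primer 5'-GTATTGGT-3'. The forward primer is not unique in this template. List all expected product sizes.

92 bp, 38 bp

The forward primer ACGCACG matches the top strand at positions 47–53, 101–107.
The reverse primer's reverse complement is ACCAATAC, matching at positions 131–138.
Each forward site pairs with the reverse site to give a product ending at position 138: sizes 92, 38 bp.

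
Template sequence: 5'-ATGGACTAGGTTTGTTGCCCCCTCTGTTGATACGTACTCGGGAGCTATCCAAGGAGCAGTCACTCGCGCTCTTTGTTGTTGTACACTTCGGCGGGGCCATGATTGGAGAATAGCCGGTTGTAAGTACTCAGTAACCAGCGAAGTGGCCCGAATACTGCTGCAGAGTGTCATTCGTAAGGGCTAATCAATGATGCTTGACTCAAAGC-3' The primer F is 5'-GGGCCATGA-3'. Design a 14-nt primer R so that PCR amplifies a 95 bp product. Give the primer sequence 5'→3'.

The forward primer binds at positions 94–102, so a 95 bp product ends at position 94 + 95 − 1 = 188.
The reverse primer anneals to the top strand over positions 175–188, i.e. to TAAGGGCTAATCAA.
Its sequence written 5'→3' is the reverse complement: TTGATTAGCCCTTA.

5'-TTGATTAGCCCTTA-3'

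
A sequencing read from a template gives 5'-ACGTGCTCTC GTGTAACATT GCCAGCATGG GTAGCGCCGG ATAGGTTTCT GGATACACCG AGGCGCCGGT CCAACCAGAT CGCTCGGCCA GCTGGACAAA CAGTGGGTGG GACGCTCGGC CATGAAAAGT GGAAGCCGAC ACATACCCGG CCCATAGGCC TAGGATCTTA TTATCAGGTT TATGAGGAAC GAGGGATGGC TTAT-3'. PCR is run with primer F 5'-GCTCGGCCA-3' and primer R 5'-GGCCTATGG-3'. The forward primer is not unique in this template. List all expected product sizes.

The forward primer GCTCGGCCA matches the top strand at positions 82–90, 114–122.
The reverse primer's reverse complement is CCATAGGCC, matching at positions 152–160.
Each forward site pairs with the reverse site to give a product ending at position 160: sizes 79, 47 bp.

79 bp, 47 bp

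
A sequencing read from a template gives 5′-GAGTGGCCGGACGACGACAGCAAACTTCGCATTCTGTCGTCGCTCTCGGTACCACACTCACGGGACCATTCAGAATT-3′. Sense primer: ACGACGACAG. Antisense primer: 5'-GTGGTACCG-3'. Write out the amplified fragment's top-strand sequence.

Scanning the template, ACGACGACAG occurs at positions 11–20; this primer anneals to the bottom strand there with its 3' end pointing downstream.
Reverse complement of the reverse primer: CGGTACCAC. This occurs on the top strand at positions 47–55.
The product is the template from position 11 through 55 (45 bp).

5'-ACGACGACAGCAAACTTCGCATTCTGTCGTCGCTCTCGGTACCAC-3'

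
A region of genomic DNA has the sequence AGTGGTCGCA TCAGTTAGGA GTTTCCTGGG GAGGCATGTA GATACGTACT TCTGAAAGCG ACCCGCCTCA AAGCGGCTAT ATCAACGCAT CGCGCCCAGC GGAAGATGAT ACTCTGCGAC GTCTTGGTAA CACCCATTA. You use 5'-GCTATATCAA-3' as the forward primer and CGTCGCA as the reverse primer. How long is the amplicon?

Forward primer GCTATATCAA is found on the top strand at positions 76–85.
The reverse primer's reverse complement is TGCGACG, which matches the template at positions 115–121.
Product length = (reverse-primer end) − (forward-primer start) + 1 = 121 − 76 + 1 = 46 bp.

46 bp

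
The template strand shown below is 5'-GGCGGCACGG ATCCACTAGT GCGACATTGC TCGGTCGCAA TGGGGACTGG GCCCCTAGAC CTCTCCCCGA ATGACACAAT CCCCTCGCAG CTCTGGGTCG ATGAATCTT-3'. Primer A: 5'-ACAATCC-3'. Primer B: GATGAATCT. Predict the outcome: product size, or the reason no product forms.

No product — both primers anneal to the same strand and extend in the same direction.

Primer A (ACAATCC) matches the top strand at positions 76–82 (3' end points downstream).
Primer B (GATGAATCT) also matches the top strand directly, at positions 100–108 — its reverse complement AGATTCATC is not present.
Both primers anneal to the bottom strand with 3' ends pointing the same way, so neither can prime synthesis back toward the other.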